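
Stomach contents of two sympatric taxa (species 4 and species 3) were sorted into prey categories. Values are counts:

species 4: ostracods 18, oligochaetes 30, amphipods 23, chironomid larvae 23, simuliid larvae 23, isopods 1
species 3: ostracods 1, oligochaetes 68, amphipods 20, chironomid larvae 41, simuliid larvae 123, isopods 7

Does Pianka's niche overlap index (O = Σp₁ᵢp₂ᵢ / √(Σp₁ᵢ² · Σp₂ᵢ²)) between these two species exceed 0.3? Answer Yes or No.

Proportions for species 4 (n=118): 18/118=0.1525, 30/118=0.2542, 23/118=0.1949, 23/118=0.1949, 23/118=0.1949, 1/118=0.0085
Proportions for species 3 (n=260): 1/260=0.0038, 68/260=0.2615, 20/260=0.0769, 41/260=0.1577, 123/260=0.4731, 7/260=0.0269
Σ p₁ᵢp₂ᵢ = 0.000580 + 0.066473 + 0.014988 + 0.030736 + 0.092207 + 0.000229 = 0.205213
Σp_1ᵢ² = 0.1525² + 0.2542² + 0.1949² + 0.1949² + 0.1949² + 0.0085² = 0.023256 + 0.064618 + 0.037986 + 0.037986 + 0.037986 + 0.000072 = 0.201904
Σp_2ᵢ² = 0.0038² + 0.2615² + 0.0769² + 0.1577² + 0.4731² + 0.0269² = 0.000014 + 0.068382 + 0.005914 + 0.024869 + 0.223824 + 0.000724 = 0.323727
O = 0.205213 / √(0.201904 × 0.323727) = 0.205213 / 0.2556595 = 0.8027
O = 0.8027 > 0.3 → Yes.

Yes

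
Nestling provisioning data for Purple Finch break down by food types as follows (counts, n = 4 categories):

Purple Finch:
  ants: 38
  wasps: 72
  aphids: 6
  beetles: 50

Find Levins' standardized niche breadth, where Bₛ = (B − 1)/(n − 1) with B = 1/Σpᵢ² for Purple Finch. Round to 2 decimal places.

Proportions for Purple Finch (n=166): 38/166=0.2289, 72/166=0.4337, 6/166=0.0361, 50/166=0.3012
Σpᵢ² = 0.2289² + 0.4337² + 0.0361² + 0.3012² = 0.052395 + 0.188096 + 0.001303 + 0.090721 = 0.332515
B = 1 / 0.332515 = 3.0074
Bₛ = (B − 1)/(n − 1) = (3.0074 − 1)/(4 − 1) = 2.0074/3 = 0.6691

0.67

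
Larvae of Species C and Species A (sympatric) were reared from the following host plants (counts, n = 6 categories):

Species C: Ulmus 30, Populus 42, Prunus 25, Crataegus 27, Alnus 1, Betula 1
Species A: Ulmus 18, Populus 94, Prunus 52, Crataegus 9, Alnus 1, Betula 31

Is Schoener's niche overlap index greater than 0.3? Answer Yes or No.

Yes

Proportions for Species C (n=126): 30/126=0.2381, 42/126=0.3333, 25/126=0.1984, 27/126=0.2143, 1/126=0.0079, 1/126=0.0079
Proportions for Species A (n=205): 18/205=0.0878, 94/205=0.4585, 52/205=0.2537, 9/205=0.0439, 1/205=0.0049, 31/205=0.1512
Σ|p₁ᵢ − p₂ᵢ| = 0.1503 + 0.1252 + 0.0553 + 0.1704 + 0.0030 + 0.1433 = 0.6475
D = 1 − ½ × 0.6475 = 1 − 0.32375 = 0.67625
D = 0.67625 > 0.3 → Yes.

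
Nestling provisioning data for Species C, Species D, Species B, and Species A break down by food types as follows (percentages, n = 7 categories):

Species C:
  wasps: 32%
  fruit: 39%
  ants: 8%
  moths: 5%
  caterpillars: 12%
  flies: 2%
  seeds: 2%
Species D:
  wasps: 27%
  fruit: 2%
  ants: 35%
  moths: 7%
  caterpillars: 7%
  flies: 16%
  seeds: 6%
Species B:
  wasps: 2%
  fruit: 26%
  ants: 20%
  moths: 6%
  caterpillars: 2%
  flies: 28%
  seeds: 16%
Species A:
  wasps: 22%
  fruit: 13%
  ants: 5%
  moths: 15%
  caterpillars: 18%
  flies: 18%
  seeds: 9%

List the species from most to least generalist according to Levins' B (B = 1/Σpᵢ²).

Convert percentages to proportions (divide by 100).
Σp_Cᵢ² = 0.32² + 0.39² + 0.08² + 0.05² + 0.12² + 0.02² + 0.02² = 0.1024 + 0.1521 + 0.0064 + 0.0025 + 0.0144 + 0.0004 + 0.0004 = 0.2786
B_C = 1 / 0.2786 = 3.5894
Σp_Dᵢ² = 0.27² + 0.02² + 0.35² + 0.07² + 0.07² + 0.16² + 0.06² = 0.0729 + 0.0004 + 0.1225 + 0.0049 + 0.0049 + 0.0256 + 0.0036 = 0.2348
B_D = 1 / 0.2348 = 4.2589
Σp_Bᵢ² = 0.02² + 0.26² + 0.20² + 0.06² + 0.02² + 0.28² + 0.16² = 0.0004 + 0.0676 + 0.0400 + 0.0036 + 0.0004 + 0.0784 + 0.0256 = 0.2160
B_B = 1 / 0.2160 = 4.6296
Σp_Aᵢ² = 0.22² + 0.13² + 0.05² + 0.15² + 0.18² + 0.18² + 0.09² = 0.0484 + 0.0169 + 0.0025 + 0.0225 + 0.0324 + 0.0324 + 0.0081 = 0.1632
B_A = 1 / 0.1632 = 6.1275
Ranking by B (broadest → narrowest): Species A (6.13) > Species B (4.63) > Species D (4.26) > Species C (3.59)

Species A > Species B > Species D > Species C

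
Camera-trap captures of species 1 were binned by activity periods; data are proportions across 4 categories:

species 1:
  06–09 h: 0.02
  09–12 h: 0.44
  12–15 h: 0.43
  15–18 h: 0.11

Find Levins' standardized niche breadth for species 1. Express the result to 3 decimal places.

Σpᵢ² = 0.02² + 0.44² + 0.43² + 0.11² = 0.0004 + 0.1936 + 0.1849 + 0.0121 = 0.3910
B = 1 / 0.3910 = 2.55754
Bₛ = (B − 1)/(n − 1) = (2.55754 − 1)/(4 − 1) = 1.55754/3 = 0.51918

0.519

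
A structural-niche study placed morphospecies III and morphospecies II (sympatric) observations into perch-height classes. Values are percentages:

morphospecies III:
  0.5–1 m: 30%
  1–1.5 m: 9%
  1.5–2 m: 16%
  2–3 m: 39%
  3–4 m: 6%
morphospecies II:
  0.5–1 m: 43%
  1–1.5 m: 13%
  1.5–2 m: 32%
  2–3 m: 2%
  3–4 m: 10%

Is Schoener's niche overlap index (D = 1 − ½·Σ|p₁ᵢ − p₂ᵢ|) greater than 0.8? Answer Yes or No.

No

Convert percentages to proportions (divide by 100).
Σ|p₁ᵢ − p₂ᵢ| = 0.13 + 0.04 + 0.16 + 0.37 + 0.04 = 0.74
D = 1 − ½ × 0.74 = 1 − 0.370 = 0.6300
D = 0.6300 < 0.8 → No.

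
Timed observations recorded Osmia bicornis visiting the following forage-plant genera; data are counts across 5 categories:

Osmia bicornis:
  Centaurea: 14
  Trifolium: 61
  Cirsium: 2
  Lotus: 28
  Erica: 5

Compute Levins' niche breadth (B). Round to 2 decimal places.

Proportions for Osmia bicornis (n=110): 14/110=0.1273, 61/110=0.5545, 2/110=0.0182, 28/110=0.2545, 5/110=0.0455
Σpᵢ² = 0.1273² + 0.5545² + 0.0182² + 0.2545² + 0.0455² = 0.016205 + 0.307470 + 0.000331 + 0.064770 + 0.002070 = 0.390846
B = 1 / 0.390846 = 2.5586

2.56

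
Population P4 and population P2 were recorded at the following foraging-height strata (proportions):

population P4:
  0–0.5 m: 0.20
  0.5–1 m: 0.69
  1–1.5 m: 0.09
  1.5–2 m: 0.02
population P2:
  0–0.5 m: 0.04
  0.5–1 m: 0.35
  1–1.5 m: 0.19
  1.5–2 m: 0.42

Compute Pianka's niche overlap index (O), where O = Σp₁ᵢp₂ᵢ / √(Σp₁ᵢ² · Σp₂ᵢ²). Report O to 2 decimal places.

Σ p₁ᵢp₂ᵢ = 0.0080 + 0.2415 + 0.0171 + 0.0084 = 0.2750
Σp_1ᵢ² = 0.20² + 0.69² + 0.09² + 0.02² = 0.0400 + 0.4761 + 0.0081 + 0.0004 = 0.5246
Σp_2ᵢ² = 0.04² + 0.35² + 0.19² + 0.42² = 0.0016 + 0.1225 + 0.0361 + 0.1764 = 0.3366
O = 0.2750 / √(0.5246 × 0.3366) = 0.2750 / 0.42021 = 0.6544

0.65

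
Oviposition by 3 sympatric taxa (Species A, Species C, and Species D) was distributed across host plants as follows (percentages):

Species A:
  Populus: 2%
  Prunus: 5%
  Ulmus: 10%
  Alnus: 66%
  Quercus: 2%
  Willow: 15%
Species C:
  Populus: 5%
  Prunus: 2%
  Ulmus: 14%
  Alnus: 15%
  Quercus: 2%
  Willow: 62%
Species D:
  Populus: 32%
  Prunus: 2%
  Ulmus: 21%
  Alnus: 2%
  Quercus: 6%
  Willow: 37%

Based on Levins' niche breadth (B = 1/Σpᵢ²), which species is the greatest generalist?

Convert percentages to proportions (divide by 100).
Σp_Aᵢ² = 0.02² + 0.05² + 0.10² + 0.66² + 0.02² + 0.15² = 0.0004 + 0.0025 + 0.0100 + 0.4356 + 0.0004 + 0.0225 = 0.4714
B_A = 1 / 0.4714 = 2.1213
Σp_Cᵢ² = 0.05² + 0.02² + 0.14² + 0.15² + 0.02² + 0.62² = 0.0025 + 0.0004 + 0.0196 + 0.0225 + 0.0004 + 0.3844 = 0.4298
B_C = 1 / 0.4298 = 2.3267
Σp_Dᵢ² = 0.32² + 0.02² + 0.21² + 0.02² + 0.06² + 0.37² = 0.1024 + 0.0004 + 0.0441 + 0.0004 + 0.0036 + 0.1369 = 0.2878
B_D = 1 / 0.2878 = 3.4746
Highest B → broadest niche (most generalist): Species D (B = 3.47).

Species D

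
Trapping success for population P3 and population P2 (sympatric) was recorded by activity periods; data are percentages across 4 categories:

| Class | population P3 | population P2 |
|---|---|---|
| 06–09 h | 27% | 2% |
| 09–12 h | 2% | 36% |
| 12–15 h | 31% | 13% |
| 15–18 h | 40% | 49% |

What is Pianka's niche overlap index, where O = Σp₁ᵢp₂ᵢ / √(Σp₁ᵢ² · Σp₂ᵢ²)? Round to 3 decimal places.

Convert percentages to proportions (divide by 100).
Σ p₁ᵢp₂ᵢ = 0.0054 + 0.0072 + 0.0403 + 0.1960 = 0.2489
Σp_1ᵢ² = 0.27² + 0.02² + 0.31² + 0.40² = 0.0729 + 0.0004 + 0.0961 + 0.1600 = 0.3294
Σp_2ᵢ² = 0.02² + 0.36² + 0.13² + 0.49² = 0.0004 + 0.1296 + 0.0169 + 0.2401 = 0.3870
O = 0.2489 / √(0.3294 × 0.3870) = 0.2489 / 0.357040 = 0.69712

0.697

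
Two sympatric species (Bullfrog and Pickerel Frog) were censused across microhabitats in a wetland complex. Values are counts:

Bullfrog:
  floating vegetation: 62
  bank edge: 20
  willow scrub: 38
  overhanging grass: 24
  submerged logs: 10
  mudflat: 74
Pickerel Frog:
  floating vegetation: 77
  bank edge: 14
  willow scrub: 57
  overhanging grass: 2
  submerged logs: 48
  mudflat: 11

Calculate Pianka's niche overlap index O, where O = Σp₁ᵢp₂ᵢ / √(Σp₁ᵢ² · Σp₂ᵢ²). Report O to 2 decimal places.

0.72

Proportions for Bullfrog (n=228): 62/228=0.2719, 20/228=0.0877, 38/228=0.1667, 24/228=0.1053, 10/228=0.0439, 74/228=0.3246
Proportions for Pickerel Frog (n=209): 77/209=0.3684, 14/209=0.0670, 57/209=0.2727, 2/209=0.0096, 48/209=0.2297, 11/209=0.0526
Σ p₁ᵢp₂ᵢ = 0.100168 + 0.005876 + 0.045459 + 0.001011 + 0.010084 + 0.017074 = 0.179672
Σp_1ᵢ² = 0.2719² + 0.0877² + 0.1667² + 0.1053² + 0.0439² + 0.3246² = 0.073930 + 0.007691 + 0.027789 + 0.011088 + 0.001927 + 0.105365 = 0.227790
Σp_2ᵢ² = 0.3684² + 0.0670² + 0.2727² + 0.0096² + 0.2297² + 0.0526² = 0.135719 + 0.004489 + 0.074365 + 0.000092 + 0.052762 + 0.002767 = 0.270194
O = 0.179672 / √(0.227790 × 0.270194) = 0.179672 / 0.2480877 = 0.7242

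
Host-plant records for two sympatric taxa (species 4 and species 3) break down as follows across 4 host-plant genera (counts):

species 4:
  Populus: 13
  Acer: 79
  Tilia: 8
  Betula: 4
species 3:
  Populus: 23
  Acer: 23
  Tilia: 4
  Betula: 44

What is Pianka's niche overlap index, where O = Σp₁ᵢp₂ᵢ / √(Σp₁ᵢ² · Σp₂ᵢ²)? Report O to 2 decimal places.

0.53

Proportions for species 4 (n=104): 13/104=0.1250, 79/104=0.7596, 8/104=0.0769, 4/104=0.0385
Proportions for species 3 (n=94): 23/94=0.2447, 23/94=0.2447, 4/94=0.0426, 44/94=0.4681
Σ p₁ᵢp₂ᵢ = 0.030588 + 0.185874 + 0.003276 + 0.018022 = 0.237760
Σp_1ᵢ² = 0.1250² + 0.7596² + 0.0769² + 0.0385² = 0.015625 + 0.576992 + 0.005914 + 0.001482 = 0.600013
Σp_2ᵢ² = 0.2447² + 0.2447² + 0.0426² + 0.4681² = 0.059878 + 0.059878 + 0.001815 + 0.219118 = 0.340689
O = 0.237760 / √(0.600013 × 0.340689) = 0.237760 / 0.4521259 = 0.5259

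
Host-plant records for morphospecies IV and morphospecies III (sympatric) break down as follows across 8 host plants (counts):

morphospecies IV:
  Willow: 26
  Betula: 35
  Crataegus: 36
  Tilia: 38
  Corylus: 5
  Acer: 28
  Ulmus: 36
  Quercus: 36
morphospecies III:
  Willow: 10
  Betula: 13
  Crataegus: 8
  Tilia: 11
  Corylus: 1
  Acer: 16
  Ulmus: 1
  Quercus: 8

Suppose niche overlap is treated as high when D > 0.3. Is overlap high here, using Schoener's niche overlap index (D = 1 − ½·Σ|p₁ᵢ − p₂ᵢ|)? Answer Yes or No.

Proportions for morphospecies IV (n=240): 26/240=0.1083, 35/240=0.1458, 36/240=0.1500, 38/240=0.1583, 5/240=0.0208, 28/240=0.1167, 36/240=0.1500, 36/240=0.1500
Proportions for morphospecies III (n=68): 10/68=0.1471, 13/68=0.1912, 8/68=0.1176, 11/68=0.1618, 1/68=0.0147, 16/68=0.2353, 1/68=0.0147, 8/68=0.1176
Σ|p₁ᵢ − p₂ᵢ| = 0.0388 + 0.0454 + 0.0324 + 0.0035 + 0.0061 + 0.1186 + 0.1353 + 0.0324 = 0.4125
D = 1 − ½ × 0.4125 = 1 − 0.20625 = 0.79375
D = 0.79375 > 0.3 → Yes.

Yes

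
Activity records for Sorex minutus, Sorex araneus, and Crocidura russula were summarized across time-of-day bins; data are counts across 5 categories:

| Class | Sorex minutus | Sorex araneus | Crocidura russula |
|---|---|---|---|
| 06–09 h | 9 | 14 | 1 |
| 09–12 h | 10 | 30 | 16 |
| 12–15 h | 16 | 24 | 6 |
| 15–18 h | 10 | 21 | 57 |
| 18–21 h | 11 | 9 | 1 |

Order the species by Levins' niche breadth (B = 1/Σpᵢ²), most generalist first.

Sorex minutus > Sorex araneus > Crocidura russula

Proportions for Sorex minutus (n=56): 9/56=0.1607, 10/56=0.1786, 16/56=0.2857, 10/56=0.1786, 11/56=0.1964
Proportions for Sorex araneus (n=98): 14/98=0.1429, 30/98=0.3061, 24/98=0.2449, 21/98=0.2143, 9/98=0.0918
Proportions for Crocidura russula (n=81): 1/81=0.0123, 16/81=0.1975, 6/81=0.0741, 57/81=0.7037, 1/81=0.0123
Σp_minuᵢ² = 0.1607² + 0.1786² + 0.2857² + 0.1786² + 0.1964² = 0.025824 + 0.031898 + 0.081624 + 0.031898 + 0.038573 = 0.209817
B_minu = 1 / 0.209817 = 4.7661
Σp_aranᵢ² = 0.1429² + 0.3061² + 0.2449² + 0.2143² + 0.0918² = 0.020420 + 0.093697 + 0.059976 + 0.045924 + 0.008427 = 0.228444
B_aran = 1 / 0.228444 = 4.3774
Σp_russᵢ² = 0.0123² + 0.1975² + 0.0741² + 0.7037² + 0.0123² = 0.000151 + 0.039006 + 0.005491 + 0.495194 + 0.000151 = 0.539993
B_russ = 1 / 0.539993 = 1.8519
Ranking by B (broadest → narrowest): Sorex minutus (4.77) > Sorex araneus (4.38) > Crocidura russula (1.85)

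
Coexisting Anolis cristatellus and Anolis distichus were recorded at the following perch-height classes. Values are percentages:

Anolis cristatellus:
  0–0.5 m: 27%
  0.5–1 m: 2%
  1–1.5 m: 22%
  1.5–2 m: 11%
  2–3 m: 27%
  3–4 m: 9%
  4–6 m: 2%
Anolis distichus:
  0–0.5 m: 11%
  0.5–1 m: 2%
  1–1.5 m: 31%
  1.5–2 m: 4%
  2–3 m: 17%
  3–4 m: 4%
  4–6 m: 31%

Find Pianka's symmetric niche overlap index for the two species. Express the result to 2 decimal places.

Convert percentages to proportions (divide by 100).
Σ p₁ᵢp₂ᵢ = 0.0297 + 0.0004 + 0.0682 + 0.0044 + 0.0459 + 0.0036 + 0.0062 = 0.1584
Σp_1ᵢ² = 0.27² + 0.02² + 0.22² + 0.11² + 0.27² + 0.09² + 0.02² = 0.0729 + 0.0004 + 0.0484 + 0.0121 + 0.0729 + 0.0081 + 0.0004 = 0.2152
Σp_2ᵢ² = 0.11² + 0.02² + 0.31² + 0.04² + 0.17² + 0.04² + 0.31² = 0.0121 + 0.0004 + 0.0961 + 0.0016 + 0.0289 + 0.0016 + 0.0961 = 0.2368
O = 0.1584 / √(0.2152 × 0.2368) = 0.1584 / 0.22574 = 0.7017

0.70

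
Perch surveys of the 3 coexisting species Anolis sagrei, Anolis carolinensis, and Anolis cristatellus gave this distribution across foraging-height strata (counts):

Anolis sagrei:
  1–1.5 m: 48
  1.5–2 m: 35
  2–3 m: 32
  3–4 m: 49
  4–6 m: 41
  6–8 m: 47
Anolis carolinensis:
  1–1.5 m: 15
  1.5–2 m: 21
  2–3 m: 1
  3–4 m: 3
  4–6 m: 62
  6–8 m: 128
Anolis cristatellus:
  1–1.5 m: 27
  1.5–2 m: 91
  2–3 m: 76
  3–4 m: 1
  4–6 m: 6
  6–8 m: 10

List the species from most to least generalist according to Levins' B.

Proportions for Anolis sagrei (n=252): 48/252=0.1905, 35/252=0.1389, 32/252=0.1270, 49/252=0.1944, 41/252=0.1627, 47/252=0.1865
Proportions for Anolis carolinensis (n=230): 15/230=0.0652, 21/230=0.0913, 1/230=0.0043, 3/230=0.0130, 62/230=0.2696, 128/230=0.5565
Proportions for Anolis cristatellus (n=211): 27/211=0.1280, 91/211=0.4313, 76/211=0.3602, 1/211=0.0047, 6/211=0.0284, 10/211=0.0474
Σp_sagrᵢ² = 0.1905² + 0.1389² + 0.1270² + 0.1944² + 0.1627² + 0.1865² = 0.036290 + 0.019293 + 0.016129 + 0.037791 + 0.026471 + 0.034782 = 0.170756
B_sagr = 1 / 0.170756 = 5.8563
Σp_caroᵢ² = 0.0652² + 0.0913² + 0.0043² + 0.0130² + 0.2696² + 0.5565² = 0.004251 + 0.008336 + 0.000018 + 0.000169 + 0.072684 + 0.309692 = 0.395150
B_caro = 1 / 0.395150 = 2.5307
Σp_crisᵢ² = 0.1280² + 0.4313² + 0.3602² + 0.0047² + 0.0284² + 0.0474² = 0.016384 + 0.186020 + 0.129744 + 0.000022 + 0.000807 + 0.002247 = 0.335224
B_cris = 1 / 0.335224 = 2.9831
Ranking by B (broadest → narrowest): Anolis sagrei (5.86) > Anolis cristatellus (2.98) > Anolis carolinensis (2.53)

Anolis sagrei > Anolis cristatellus > Anolis carolinensis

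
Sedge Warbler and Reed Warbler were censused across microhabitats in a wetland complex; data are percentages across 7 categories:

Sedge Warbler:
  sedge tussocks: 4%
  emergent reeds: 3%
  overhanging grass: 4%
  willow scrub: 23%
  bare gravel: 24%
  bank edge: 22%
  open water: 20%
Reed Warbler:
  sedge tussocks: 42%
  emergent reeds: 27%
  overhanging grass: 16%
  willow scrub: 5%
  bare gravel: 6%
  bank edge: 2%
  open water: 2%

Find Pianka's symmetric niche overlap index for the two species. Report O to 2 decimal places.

0.27

Convert percentages to proportions (divide by 100).
Σ p₁ᵢp₂ᵢ = 0.0168 + 0.0081 + 0.0064 + 0.0115 + 0.0144 + 0.0044 + 0.0040 = 0.0656
Σp_1ᵢ² = 0.04² + 0.03² + 0.04² + 0.23² + 0.24² + 0.22² + 0.20² = 0.0016 + 0.0009 + 0.0016 + 0.0529 + 0.0576 + 0.0484 + 0.0400 = 0.2030
Σp_2ᵢ² = 0.42² + 0.27² + 0.16² + 0.05² + 0.06² + 0.02² + 0.02² = 0.1764 + 0.0729 + 0.0256 + 0.0025 + 0.0036 + 0.0004 + 0.0004 = 0.2818
O = 0.0656 / √(0.2030 × 0.2818) = 0.0656 / 0.23918 = 0.2743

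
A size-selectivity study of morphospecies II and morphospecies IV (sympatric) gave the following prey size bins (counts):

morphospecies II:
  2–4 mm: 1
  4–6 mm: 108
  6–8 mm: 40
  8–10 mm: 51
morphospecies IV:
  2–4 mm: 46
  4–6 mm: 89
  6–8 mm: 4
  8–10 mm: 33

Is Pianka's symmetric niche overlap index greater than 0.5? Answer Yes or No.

Yes

Proportions for morphospecies II (n=200): 1/200=0.0050, 108/200=0.5400, 40/200=0.2000, 51/200=0.2550
Proportions for morphospecies IV (n=172): 46/172=0.2674, 89/172=0.5174, 4/172=0.0233, 33/172=0.1919
Σ p₁ᵢp₂ᵢ = 0.001337 + 0.279396 + 0.004660 + 0.048935 = 0.334328
Σp_1ᵢ² = 0.0050² + 0.5400² + 0.2000² + 0.2550² = 0.000025 + 0.291600 + 0.040000 + 0.065025 = 0.396650
Σp_2ᵢ² = 0.2674² + 0.5174² + 0.0233² + 0.1919² = 0.071503 + 0.267703 + 0.000543 + 0.036826 = 0.376575
O = 0.334328 / √(0.396650 × 0.376575) = 0.334328 / 0.3864822 = 0.8651
O = 0.8651 > 0.5 → Yes.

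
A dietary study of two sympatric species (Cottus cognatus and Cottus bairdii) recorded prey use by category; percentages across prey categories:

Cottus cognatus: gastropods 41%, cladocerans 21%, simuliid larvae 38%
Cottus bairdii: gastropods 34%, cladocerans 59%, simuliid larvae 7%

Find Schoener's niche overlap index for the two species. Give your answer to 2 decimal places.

0.62

Convert percentages to proportions (divide by 100).
Σ|p₁ᵢ − p₂ᵢ| = 0.07 + 0.38 + 0.31 = 0.76
D = 1 − ½ × 0.76 = 1 − 0.380 = 0.6200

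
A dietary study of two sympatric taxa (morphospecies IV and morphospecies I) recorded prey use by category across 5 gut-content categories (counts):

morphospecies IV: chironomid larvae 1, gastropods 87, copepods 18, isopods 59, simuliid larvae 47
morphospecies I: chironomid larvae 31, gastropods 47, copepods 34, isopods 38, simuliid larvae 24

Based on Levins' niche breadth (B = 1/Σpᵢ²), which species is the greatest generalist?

Proportions for morphospecies IV (n=212): 1/212=0.0047, 87/212=0.4104, 18/212=0.0849, 59/212=0.2783, 47/212=0.2217
Proportions for morphospecies I (n=174): 31/174=0.1782, 47/174=0.2701, 34/174=0.1954, 38/174=0.2184, 24/174=0.1379
Σp_IVᵢ² = 0.0047² + 0.4104² + 0.0849² + 0.2783² + 0.2217² = 0.000022 + 0.168428 + 0.007208 + 0.077451 + 0.049151 = 0.302260
B_IV = 1 / 0.302260 = 3.3084
Σp_Iᵢ² = 0.1782² + 0.2701² + 0.1954² + 0.2184² + 0.1379² = 0.031755 + 0.072954 + 0.038181 + 0.047699 + 0.019016 = 0.209605
B_I = 1 / 0.209605 = 4.7709
Highest B → broadest niche (most generalist): morphospecies I (B = 4.77).

morphospecies I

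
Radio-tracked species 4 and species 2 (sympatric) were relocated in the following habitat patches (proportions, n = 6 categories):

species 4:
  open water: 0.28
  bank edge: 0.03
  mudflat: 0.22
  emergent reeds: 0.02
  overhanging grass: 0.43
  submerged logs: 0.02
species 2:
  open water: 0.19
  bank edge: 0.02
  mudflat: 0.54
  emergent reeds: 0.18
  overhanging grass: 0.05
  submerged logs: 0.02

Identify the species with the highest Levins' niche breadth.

Σp_4ᵢ² = 0.28² + 0.03² + 0.22² + 0.02² + 0.43² + 0.02² = 0.0784 + 0.0009 + 0.0484 + 0.0004 + 0.1849 + 0.0004 = 0.3134
B_4 = 1 / 0.3134 = 3.1908
Σp_2ᵢ² = 0.19² + 0.02² + 0.54² + 0.18² + 0.05² + 0.02² = 0.0361 + 0.0004 + 0.2916 + 0.0324 + 0.0025 + 0.0004 = 0.3634
B_2 = 1 / 0.3634 = 2.7518
Highest B → broadest niche (most generalist): species 4 (B = 3.19).

species 4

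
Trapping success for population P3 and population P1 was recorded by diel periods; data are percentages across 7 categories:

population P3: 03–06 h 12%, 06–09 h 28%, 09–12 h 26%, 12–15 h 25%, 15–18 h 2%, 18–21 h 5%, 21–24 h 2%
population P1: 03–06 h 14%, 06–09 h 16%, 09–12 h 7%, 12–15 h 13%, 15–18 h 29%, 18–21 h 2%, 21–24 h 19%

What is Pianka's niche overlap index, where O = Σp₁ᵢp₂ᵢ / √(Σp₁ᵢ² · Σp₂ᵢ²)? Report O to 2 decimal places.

0.60

Convert percentages to proportions (divide by 100).
Σ p₁ᵢp₂ᵢ = 0.0168 + 0.0448 + 0.0182 + 0.0325 + 0.0058 + 0.0010 + 0.0038 = 0.1229
Σp_1ᵢ² = 0.12² + 0.28² + 0.26² + 0.25² + 0.02² + 0.05² + 0.02² = 0.0144 + 0.0784 + 0.0676 + 0.0625 + 0.0004 + 0.0025 + 0.0004 = 0.2262
Σp_2ᵢ² = 0.14² + 0.16² + 0.07² + 0.13² + 0.29² + 0.02² + 0.19² = 0.0196 + 0.0256 + 0.0049 + 0.0169 + 0.0841 + 0.0004 + 0.0361 = 0.1876
O = 0.1229 / √(0.2262 × 0.1876) = 0.1229 / 0.20600 = 0.5966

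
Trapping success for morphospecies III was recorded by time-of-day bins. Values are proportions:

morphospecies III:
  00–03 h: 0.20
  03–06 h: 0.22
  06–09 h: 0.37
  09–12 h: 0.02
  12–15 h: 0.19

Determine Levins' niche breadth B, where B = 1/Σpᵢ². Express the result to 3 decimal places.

Σpᵢ² = 0.20² + 0.22² + 0.37² + 0.02² + 0.19² = 0.0400 + 0.0484 + 0.1369 + 0.0004 + 0.0361 = 0.2618
B = 1 / 0.2618 = 3.81971

3.820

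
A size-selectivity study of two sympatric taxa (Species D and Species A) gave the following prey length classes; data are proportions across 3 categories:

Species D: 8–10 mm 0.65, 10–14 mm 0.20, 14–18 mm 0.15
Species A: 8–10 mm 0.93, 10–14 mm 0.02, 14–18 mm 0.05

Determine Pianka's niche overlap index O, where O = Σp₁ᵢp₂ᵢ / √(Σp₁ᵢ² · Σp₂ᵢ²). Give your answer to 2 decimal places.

Σ p₁ᵢp₂ᵢ = 0.6045 + 0.0040 + 0.0075 = 0.6160
Σp_1ᵢ² = 0.65² + 0.20² + 0.15² = 0.4225 + 0.0400 + 0.0225 = 0.4850
Σp_2ᵢ² = 0.93² + 0.02² + 0.05² = 0.8649 + 0.0004 + 0.0025 = 0.8678
O = 0.6160 / √(0.4850 × 0.8678) = 0.6160 / 0.64875 = 0.9495

0.95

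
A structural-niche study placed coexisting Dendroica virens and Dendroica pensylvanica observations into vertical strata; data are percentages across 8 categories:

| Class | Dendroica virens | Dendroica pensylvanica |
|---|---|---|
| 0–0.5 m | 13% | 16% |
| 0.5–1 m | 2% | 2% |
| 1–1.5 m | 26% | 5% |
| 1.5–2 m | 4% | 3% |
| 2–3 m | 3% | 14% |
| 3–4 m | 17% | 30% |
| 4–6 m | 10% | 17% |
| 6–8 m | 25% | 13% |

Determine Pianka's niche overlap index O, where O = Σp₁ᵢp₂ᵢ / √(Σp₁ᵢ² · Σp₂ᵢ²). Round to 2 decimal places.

Convert percentages to proportions (divide by 100).
Σ p₁ᵢp₂ᵢ = 0.0208 + 0.0004 + 0.0130 + 0.0012 + 0.0042 + 0.0510 + 0.0170 + 0.0325 = 0.1401
Σp_1ᵢ² = 0.13² + 0.02² + 0.26² + 0.04² + 0.03² + 0.17² + 0.10² + 0.25² = 0.0169 + 0.0004 + 0.0676 + 0.0016 + 0.0009 + 0.0289 + 0.0100 + 0.0625 = 0.1888
Σp_2ᵢ² = 0.16² + 0.02² + 0.05² + 0.03² + 0.14² + 0.30² + 0.17² + 0.13² = 0.0256 + 0.0004 + 0.0025 + 0.0009 + 0.0196 + 0.0900 + 0.0289 + 0.0169 = 0.1848
O = 0.1401 / √(0.1888 × 0.1848) = 0.1401 / 0.18679 = 0.7500

0.75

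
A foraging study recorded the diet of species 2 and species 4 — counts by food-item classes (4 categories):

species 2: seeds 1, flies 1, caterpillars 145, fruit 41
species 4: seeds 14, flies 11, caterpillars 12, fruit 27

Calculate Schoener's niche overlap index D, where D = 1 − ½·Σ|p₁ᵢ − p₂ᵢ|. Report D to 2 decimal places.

0.42

Proportions for species 2 (n=188): 1/188=0.0053, 1/188=0.0053, 145/188=0.7713, 41/188=0.2181
Proportions for species 4 (n=64): 14/64=0.2188, 11/64=0.1719, 12/64=0.1875, 27/64=0.4219
Σ|p₁ᵢ − p₂ᵢ| = 0.2135 + 0.1666 + 0.5838 + 0.2038 = 1.1677
D = 1 − ½ × 1.1677 = 1 − 0.58385 = 0.41615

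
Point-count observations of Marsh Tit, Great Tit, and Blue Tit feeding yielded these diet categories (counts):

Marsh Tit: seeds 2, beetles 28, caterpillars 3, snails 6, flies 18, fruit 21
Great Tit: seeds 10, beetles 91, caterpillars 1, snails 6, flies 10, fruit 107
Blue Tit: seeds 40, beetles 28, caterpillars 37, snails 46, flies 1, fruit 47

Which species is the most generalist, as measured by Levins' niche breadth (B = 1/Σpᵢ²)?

Blue Tit

Proportions for Marsh Tit (n=78): 2/78=0.0256, 28/78=0.3590, 3/78=0.0385, 6/78=0.0769, 18/78=0.2308, 21/78=0.2692
Proportions for Great Tit (n=225): 10/225=0.0444, 91/225=0.4044, 1/225=0.0044, 6/225=0.0267, 10/225=0.0444, 107/225=0.4756
Proportions for Blue Tit (n=199): 40/199=0.2010, 28/199=0.1407, 37/199=0.1859, 46/199=0.2312, 1/199=0.0050, 47/199=0.2362
Σp_Marsᵢ² = 0.0256² + 0.3590² + 0.0385² + 0.0769² + 0.2308² + 0.2692² = 0.000655 + 0.128881 + 0.001482 + 0.005914 + 0.053269 + 0.072469 = 0.262670
B_Mars = 1 / 0.262670 = 3.8071
Σp_Greaᵢ² = 0.0444² + 0.4044² + 0.0044² + 0.0267² + 0.0444² + 0.4756² = 0.001971 + 0.163539 + 0.000019 + 0.000713 + 0.001971 + 0.226195 = 0.394408
B_Grea = 1 / 0.394408 = 2.5354
Σp_Blueᵢ² = 0.2010² + 0.1407² + 0.1859² + 0.2312² + 0.0050² + 0.2362² = 0.040401 + 0.019796 + 0.034559 + 0.053453 + 0.000025 + 0.055790 = 0.204024
B_Blue = 1 / 0.204024 = 4.9014
Highest B → broadest niche (most generalist): Blue Tit (B = 4.90).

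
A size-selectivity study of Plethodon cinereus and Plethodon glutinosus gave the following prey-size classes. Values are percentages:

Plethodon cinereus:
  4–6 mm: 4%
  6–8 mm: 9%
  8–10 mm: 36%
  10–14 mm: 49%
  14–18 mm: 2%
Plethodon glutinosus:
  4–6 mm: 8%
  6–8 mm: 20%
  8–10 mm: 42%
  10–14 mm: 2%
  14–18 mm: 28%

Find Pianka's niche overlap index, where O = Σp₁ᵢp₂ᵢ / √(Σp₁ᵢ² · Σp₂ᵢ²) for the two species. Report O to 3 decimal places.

Convert percentages to proportions (divide by 100).
Σ p₁ᵢp₂ᵢ = 0.0032 + 0.0180 + 0.1512 + 0.0098 + 0.0056 = 0.1878
Σp_1ᵢ² = 0.04² + 0.09² + 0.36² + 0.49² + 0.02² = 0.0016 + 0.0081 + 0.1296 + 0.2401 + 0.0004 = 0.3798
Σp_2ᵢ² = 0.08² + 0.20² + 0.42² + 0.02² + 0.28² = 0.0064 + 0.0400 + 0.1764 + 0.0004 + 0.0784 = 0.3016
O = 0.1878 / √(0.3798 × 0.3016) = 0.1878 / 0.338449 = 0.55488

0.555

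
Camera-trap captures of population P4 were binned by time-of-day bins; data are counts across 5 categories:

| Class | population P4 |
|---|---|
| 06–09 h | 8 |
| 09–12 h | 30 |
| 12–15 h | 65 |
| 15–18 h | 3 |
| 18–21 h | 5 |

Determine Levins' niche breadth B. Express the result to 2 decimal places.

Proportions for population P4 (n=111): 8/111=0.0721, 30/111=0.2703, 65/111=0.5856, 3/111=0.0270, 5/111=0.0450
Σpᵢ² = 0.0721² + 0.2703² + 0.5856² + 0.0270² + 0.0450² = 0.005198 + 0.073062 + 0.342927 + 0.000729 + 0.002025 = 0.423941
B = 1 / 0.423941 = 2.3588

2.36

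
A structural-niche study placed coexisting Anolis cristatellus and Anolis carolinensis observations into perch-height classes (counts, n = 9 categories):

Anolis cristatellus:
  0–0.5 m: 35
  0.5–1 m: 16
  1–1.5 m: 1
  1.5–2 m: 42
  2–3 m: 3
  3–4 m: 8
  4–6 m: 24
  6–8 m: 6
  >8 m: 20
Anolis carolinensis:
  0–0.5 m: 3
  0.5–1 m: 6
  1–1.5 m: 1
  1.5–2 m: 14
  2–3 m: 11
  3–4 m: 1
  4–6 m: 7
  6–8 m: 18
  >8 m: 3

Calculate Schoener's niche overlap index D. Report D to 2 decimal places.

Proportions for Anolis cristatellus (n=155): 35/155=0.2258, 16/155=0.1032, 1/155=0.0065, 42/155=0.2710, 3/155=0.0194, 8/155=0.0516, 24/155=0.1548, 6/155=0.0387, 20/155=0.1290
Proportions for Anolis carolinensis (n=64): 3/64=0.0469, 6/64=0.0938, 1/64=0.0156, 14/64=0.2188, 11/64=0.1719, 1/64=0.0156, 7/64=0.1094, 18/64=0.2813, 3/64=0.0469
Σ|p₁ᵢ − p₂ᵢ| = 0.1789 + 0.0094 + 0.0091 + 0.0522 + 0.1525 + 0.0360 + 0.0454 + 0.2426 + 0.0821 = 0.8082
D = 1 − ½ × 0.8082 = 1 − 0.40410 = 0.59590

0.60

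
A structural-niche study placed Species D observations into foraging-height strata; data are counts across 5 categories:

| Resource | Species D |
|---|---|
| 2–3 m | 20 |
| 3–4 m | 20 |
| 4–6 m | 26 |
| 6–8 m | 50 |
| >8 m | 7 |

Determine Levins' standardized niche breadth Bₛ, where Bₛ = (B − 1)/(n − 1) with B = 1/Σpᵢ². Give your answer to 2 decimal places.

Proportions for Species D (n=123): 20/123=0.1626, 20/123=0.1626, 26/123=0.2114, 50/123=0.4065, 7/123=0.0569
Σpᵢ² = 0.1626² + 0.1626² + 0.2114² + 0.4065² + 0.0569² = 0.026439 + 0.026439 + 0.044690 + 0.165242 + 0.003238 = 0.266048
B = 1 / 0.266048 = 3.7587
Bₛ = (B − 1)/(n − 1) = (3.7587 − 1)/(5 − 1) = 2.7587/4 = 0.6897

0.69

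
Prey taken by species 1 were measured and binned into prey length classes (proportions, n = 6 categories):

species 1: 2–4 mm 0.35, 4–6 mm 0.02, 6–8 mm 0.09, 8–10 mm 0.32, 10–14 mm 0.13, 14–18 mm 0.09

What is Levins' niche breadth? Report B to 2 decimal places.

3.87

Σpᵢ² = 0.35² + 0.02² + 0.09² + 0.32² + 0.13² + 0.09² = 0.1225 + 0.0004 + 0.0081 + 0.1024 + 0.0169 + 0.0081 = 0.2584
B = 1 / 0.2584 = 3.8700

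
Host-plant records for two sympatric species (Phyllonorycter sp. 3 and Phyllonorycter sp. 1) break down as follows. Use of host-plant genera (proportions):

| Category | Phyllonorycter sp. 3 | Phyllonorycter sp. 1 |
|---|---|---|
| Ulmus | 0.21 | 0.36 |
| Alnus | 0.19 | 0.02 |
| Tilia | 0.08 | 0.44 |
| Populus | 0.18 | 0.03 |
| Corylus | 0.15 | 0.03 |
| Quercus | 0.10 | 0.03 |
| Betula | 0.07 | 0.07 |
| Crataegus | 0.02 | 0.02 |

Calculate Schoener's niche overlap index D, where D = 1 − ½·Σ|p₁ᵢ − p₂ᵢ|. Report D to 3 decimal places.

Σ|p₁ᵢ − p₂ᵢ| = 0.15 + 0.17 + 0.36 + 0.15 + 0.12 + 0.07 + 0.00 + 0.00 = 1.02
D = 1 − ½ × 1.02 = 1 − 0.510 = 0.49000

0.490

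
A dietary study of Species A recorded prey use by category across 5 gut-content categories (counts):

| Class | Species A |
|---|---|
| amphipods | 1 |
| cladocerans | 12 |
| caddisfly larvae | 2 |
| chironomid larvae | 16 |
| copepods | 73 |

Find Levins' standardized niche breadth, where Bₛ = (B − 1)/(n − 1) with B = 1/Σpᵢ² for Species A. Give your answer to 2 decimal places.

0.22

Proportions for Species A (n=104): 1/104=0.0096, 12/104=0.1154, 2/104=0.0192, 16/104=0.1538, 73/104=0.7019
Σpᵢ² = 0.0096² + 0.1154² + 0.0192² + 0.1538² + 0.7019² = 0.000092 + 0.013317 + 0.000369 + 0.023654 + 0.492664 = 0.530096
B = 1 / 0.530096 = 1.8865
Bₛ = (B − 1)/(n − 1) = (1.8865 − 1)/(5 − 1) = 0.8865/4 = 0.2216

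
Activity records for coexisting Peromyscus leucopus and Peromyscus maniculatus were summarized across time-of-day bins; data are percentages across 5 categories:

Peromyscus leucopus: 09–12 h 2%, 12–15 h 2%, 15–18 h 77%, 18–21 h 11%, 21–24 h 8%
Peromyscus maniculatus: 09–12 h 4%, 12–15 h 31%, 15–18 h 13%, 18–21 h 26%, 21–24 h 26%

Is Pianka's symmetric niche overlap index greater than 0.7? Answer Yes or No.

No

Convert percentages to proportions (divide by 100).
Σ p₁ᵢp₂ᵢ = 0.0008 + 0.0062 + 0.1001 + 0.0286 + 0.0208 = 0.1565
Σp_1ᵢ² = 0.02² + 0.02² + 0.77² + 0.11² + 0.08² = 0.0004 + 0.0004 + 0.5929 + 0.0121 + 0.0064 = 0.6122
Σp_2ᵢ² = 0.04² + 0.31² + 0.13² + 0.26² + 0.26² = 0.0016 + 0.0961 + 0.0169 + 0.0676 + 0.0676 = 0.2498
O = 0.1565 / √(0.6122 × 0.2498) = 0.1565 / 0.39106 = 0.4002
O = 0.4002 < 0.7 → No.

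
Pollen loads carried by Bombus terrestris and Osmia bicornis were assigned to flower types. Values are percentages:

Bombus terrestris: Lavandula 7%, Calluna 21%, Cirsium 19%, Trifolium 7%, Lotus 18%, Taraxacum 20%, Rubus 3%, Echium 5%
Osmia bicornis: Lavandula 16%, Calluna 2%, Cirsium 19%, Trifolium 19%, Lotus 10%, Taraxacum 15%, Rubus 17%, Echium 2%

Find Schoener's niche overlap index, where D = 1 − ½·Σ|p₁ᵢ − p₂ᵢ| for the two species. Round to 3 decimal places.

0.650

Convert percentages to proportions (divide by 100).
Σ|p₁ᵢ − p₂ᵢ| = 0.09 + 0.19 + 0.00 + 0.12 + 0.08 + 0.05 + 0.14 + 0.03 = 0.70
D = 1 − ½ × 0.70 = 1 − 0.350 = 0.65000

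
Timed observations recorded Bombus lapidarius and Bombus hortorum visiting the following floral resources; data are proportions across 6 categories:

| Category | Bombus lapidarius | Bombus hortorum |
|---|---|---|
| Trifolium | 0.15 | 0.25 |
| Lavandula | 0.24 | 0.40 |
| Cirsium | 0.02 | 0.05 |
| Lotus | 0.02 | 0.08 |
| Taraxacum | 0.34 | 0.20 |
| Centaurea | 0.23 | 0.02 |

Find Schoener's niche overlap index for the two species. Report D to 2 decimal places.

Σ|p₁ᵢ − p₂ᵢ| = 0.10 + 0.16 + 0.03 + 0.06 + 0.14 + 0.21 = 0.70
D = 1 − ½ × 0.70 = 1 − 0.350 = 0.6500

0.65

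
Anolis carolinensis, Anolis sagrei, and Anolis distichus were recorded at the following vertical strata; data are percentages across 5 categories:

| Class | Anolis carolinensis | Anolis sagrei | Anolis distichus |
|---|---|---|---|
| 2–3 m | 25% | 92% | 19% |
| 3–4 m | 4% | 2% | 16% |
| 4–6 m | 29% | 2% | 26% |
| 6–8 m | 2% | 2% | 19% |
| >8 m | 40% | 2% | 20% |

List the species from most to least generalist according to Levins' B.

Anolis distichus > Anolis carolinensis > Anolis sagrei

Convert percentages to proportions (divide by 100).
Σp_caroᵢ² = 0.25² + 0.04² + 0.29² + 0.02² + 0.40² = 0.0625 + 0.0016 + 0.0841 + 0.0004 + 0.1600 = 0.3086
B_caro = 1 / 0.3086 = 3.2404
Σp_sagrᵢ² = 0.92² + 0.02² + 0.02² + 0.02² + 0.02² = 0.8464 + 0.0004 + 0.0004 + 0.0004 + 0.0004 = 0.8480
B_sagr = 1 / 0.8480 = 1.1792
Σp_distᵢ² = 0.19² + 0.16² + 0.26² + 0.19² + 0.20² = 0.0361 + 0.0256 + 0.0676 + 0.0361 + 0.0400 = 0.2054
B_dist = 1 / 0.2054 = 4.8685
Ranking by B (broadest → narrowest): Anolis distichus (4.87) > Anolis carolinensis (3.24) > Anolis sagrei (1.18)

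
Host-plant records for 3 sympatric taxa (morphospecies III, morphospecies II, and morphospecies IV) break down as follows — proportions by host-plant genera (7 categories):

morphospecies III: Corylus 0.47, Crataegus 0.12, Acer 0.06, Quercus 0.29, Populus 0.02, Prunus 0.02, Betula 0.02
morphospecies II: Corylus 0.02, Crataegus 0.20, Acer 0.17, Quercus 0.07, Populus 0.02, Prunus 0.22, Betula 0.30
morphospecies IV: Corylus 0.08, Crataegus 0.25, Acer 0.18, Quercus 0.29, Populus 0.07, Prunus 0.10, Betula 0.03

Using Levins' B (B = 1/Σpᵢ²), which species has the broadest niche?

Σp_IIIᵢ² = 0.47² + 0.12² + 0.06² + 0.29² + 0.02² + 0.02² + 0.02² = 0.2209 + 0.0144 + 0.0036 + 0.0841 + 0.0004 + 0.0004 + 0.0004 = 0.3242
B_III = 1 / 0.3242 = 3.0845
Σp_IIᵢ² = 0.02² + 0.20² + 0.17² + 0.07² + 0.02² + 0.22² + 0.30² = 0.0004 + 0.0400 + 0.0289 + 0.0049 + 0.0004 + 0.0484 + 0.0900 = 0.2130
B_II = 1 / 0.2130 = 4.6948
Σp_IVᵢ² = 0.08² + 0.25² + 0.18² + 0.29² + 0.07² + 0.10² + 0.03² = 0.0064 + 0.0625 + 0.0324 + 0.0841 + 0.0049 + 0.0100 + 0.0009 = 0.2012
B_IV = 1 / 0.2012 = 4.9702
Highest B → broadest niche (most generalist): morphospecies IV (B = 4.97).

morphospecies IV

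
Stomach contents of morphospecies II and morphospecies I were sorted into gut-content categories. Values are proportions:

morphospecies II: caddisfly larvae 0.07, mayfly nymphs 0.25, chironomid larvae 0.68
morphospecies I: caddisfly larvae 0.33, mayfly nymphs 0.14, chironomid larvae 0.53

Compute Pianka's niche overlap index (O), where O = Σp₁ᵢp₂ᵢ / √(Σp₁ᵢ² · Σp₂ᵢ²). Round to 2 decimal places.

Σ p₁ᵢp₂ᵢ = 0.0231 + 0.0350 + 0.3604 = 0.4185
Σp_1ᵢ² = 0.07² + 0.25² + 0.68² = 0.0049 + 0.0625 + 0.4624 = 0.5298
Σp_2ᵢ² = 0.33² + 0.14² + 0.53² = 0.1089 + 0.0196 + 0.2809 = 0.4094
O = 0.4185 / √(0.5298 × 0.4094) = 0.4185 / 0.46573 = 0.8986

0.90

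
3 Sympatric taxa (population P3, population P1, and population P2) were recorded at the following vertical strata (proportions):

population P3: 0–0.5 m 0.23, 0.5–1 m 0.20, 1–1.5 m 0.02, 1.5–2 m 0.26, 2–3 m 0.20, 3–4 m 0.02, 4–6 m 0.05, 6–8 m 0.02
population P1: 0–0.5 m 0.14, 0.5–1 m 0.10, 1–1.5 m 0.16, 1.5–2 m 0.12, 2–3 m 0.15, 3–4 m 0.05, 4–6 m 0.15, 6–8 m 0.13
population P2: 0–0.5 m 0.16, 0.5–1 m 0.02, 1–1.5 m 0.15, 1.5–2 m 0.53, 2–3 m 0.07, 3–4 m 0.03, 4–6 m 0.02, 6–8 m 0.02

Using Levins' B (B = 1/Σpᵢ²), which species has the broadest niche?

Σp_P3ᵢ² = 0.23² + 0.20² + 0.02² + 0.26² + 0.20² + 0.02² + 0.05² + 0.02² = 0.0529 + 0.0400 + 0.0004 + 0.0676 + 0.0400 + 0.0004 + 0.0025 + 0.0004 = 0.2042
B_P3 = 1 / 0.2042 = 4.8972
Σp_P1ᵢ² = 0.14² + 0.10² + 0.16² + 0.12² + 0.15² + 0.05² + 0.15² + 0.13² = 0.0196 + 0.0100 + 0.0256 + 0.0144 + 0.0225 + 0.0025 + 0.0225 + 0.0169 = 0.1340
B_P1 = 1 / 0.1340 = 7.4627
Σp_P2ᵢ² = 0.16² + 0.02² + 0.15² + 0.53² + 0.07² + 0.03² + 0.02² + 0.02² = 0.0256 + 0.0004 + 0.0225 + 0.2809 + 0.0049 + 0.0009 + 0.0004 + 0.0004 = 0.3360
B_P2 = 1 / 0.3360 = 2.9762
Highest B → broadest niche (most generalist): population P1 (B = 7.46).

population P1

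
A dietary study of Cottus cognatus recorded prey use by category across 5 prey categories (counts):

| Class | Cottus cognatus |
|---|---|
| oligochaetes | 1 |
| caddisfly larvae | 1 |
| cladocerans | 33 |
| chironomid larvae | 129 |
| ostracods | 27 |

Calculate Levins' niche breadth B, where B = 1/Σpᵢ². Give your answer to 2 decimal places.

1.98

Proportions for Cottus cognatus (n=191): 1/191=0.0052, 1/191=0.0052, 33/191=0.1728, 129/191=0.6754, 27/191=0.1414
Σpᵢ² = 0.0052² + 0.0052² + 0.1728² + 0.6754² + 0.1414² = 0.000027 + 0.000027 + 0.029860 + 0.456165 + 0.019994 = 0.506073
B = 1 / 0.506073 = 1.9760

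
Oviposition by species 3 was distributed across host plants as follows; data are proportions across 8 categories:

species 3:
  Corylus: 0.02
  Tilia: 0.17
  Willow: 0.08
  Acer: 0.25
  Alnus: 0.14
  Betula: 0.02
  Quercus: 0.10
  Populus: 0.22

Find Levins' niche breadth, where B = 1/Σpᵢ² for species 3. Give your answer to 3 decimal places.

Σpᵢ² = 0.02² + 0.17² + 0.08² + 0.25² + 0.14² + 0.02² + 0.10² + 0.22² = 0.0004 + 0.0289 + 0.0064 + 0.0625 + 0.0196 + 0.0004 + 0.0100 + 0.0484 = 0.1766
B = 1 / 0.1766 = 5.66251

5.663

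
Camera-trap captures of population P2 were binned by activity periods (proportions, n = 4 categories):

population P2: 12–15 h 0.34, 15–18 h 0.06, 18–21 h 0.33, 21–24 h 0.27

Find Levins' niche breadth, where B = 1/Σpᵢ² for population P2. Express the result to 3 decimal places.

3.322

Σpᵢ² = 0.34² + 0.06² + 0.33² + 0.27² = 0.1156 + 0.0036 + 0.1089 + 0.0729 = 0.3010
B = 1 / 0.3010 = 3.32226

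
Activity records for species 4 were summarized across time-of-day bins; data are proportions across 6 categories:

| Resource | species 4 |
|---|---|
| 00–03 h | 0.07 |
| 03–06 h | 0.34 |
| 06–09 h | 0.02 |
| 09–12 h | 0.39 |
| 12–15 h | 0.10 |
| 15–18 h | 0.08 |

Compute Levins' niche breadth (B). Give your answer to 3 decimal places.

Σpᵢ² = 0.07² + 0.34² + 0.02² + 0.39² + 0.10² + 0.08² = 0.0049 + 0.1156 + 0.0004 + 0.1521 + 0.0100 + 0.0064 = 0.2894
B = 1 / 0.2894 = 3.45543

3.455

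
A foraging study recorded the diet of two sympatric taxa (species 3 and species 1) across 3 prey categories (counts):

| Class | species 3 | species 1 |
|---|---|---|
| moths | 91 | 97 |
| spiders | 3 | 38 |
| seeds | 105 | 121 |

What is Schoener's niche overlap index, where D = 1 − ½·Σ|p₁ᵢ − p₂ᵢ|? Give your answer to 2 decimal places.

Proportions for species 3 (n=199): 91/199=0.4573, 3/199=0.0151, 105/199=0.5276
Proportions for species 1 (n=256): 97/256=0.3789, 38/256=0.1484, 121/256=0.4727
Σ|p₁ᵢ − p₂ᵢ| = 0.0784 + 0.1333 + 0.0549 = 0.2666
D = 1 − ½ × 0.2666 = 1 − 0.13330 = 0.86670

0.87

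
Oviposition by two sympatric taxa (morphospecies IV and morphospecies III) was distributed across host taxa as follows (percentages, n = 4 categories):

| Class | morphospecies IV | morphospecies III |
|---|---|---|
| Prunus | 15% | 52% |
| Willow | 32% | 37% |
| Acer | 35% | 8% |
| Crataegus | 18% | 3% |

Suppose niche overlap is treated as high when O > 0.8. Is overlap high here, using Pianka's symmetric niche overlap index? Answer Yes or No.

No

Convert percentages to proportions (divide by 100).
Σ p₁ᵢp₂ᵢ = 0.0780 + 0.1184 + 0.0280 + 0.0054 = 0.2298
Σp_1ᵢ² = 0.15² + 0.32² + 0.35² + 0.18² = 0.0225 + 0.1024 + 0.1225 + 0.0324 = 0.2798
Σp_2ᵢ² = 0.52² + 0.37² + 0.08² + 0.03² = 0.2704 + 0.1369 + 0.0064 + 0.0009 = 0.4146
O = 0.2298 / √(0.2798 × 0.4146) = 0.2298 / 0.34060 = 0.6747
O = 0.6747 < 0.8 → No.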